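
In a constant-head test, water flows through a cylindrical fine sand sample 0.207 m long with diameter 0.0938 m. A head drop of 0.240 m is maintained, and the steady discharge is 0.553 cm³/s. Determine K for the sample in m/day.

5.96

Cross-sectional area A = π·(d/2)² = π × (0.0938/2)² = 0.006910 m².
Convert discharge: 0.553 cm³/s = 5.530e-07 m³/s.
Darcy's law rearranged: K = Q·L / (A·Δh) = 5.530e-07 × 0.207 / (0.006910 × 0.240) = 6.902e-05 m/s = 5.964 m/day.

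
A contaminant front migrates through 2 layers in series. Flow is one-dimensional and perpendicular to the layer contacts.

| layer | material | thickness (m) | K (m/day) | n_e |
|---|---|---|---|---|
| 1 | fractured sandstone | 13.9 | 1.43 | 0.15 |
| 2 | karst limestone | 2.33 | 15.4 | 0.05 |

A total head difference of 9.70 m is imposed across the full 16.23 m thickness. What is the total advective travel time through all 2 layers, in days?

With flow normal to the layers, continuity requires the same specific discharge q through every layer.
Σ(b_i/K_i) = 13.9/1.43 + 2.33/15.4 = 9.872 d.
q = Δh / Σ(b_i/K_i) = 9.70 / 9.872 = 0.9826 m/day.
In each layer the seepage velocity is v_i = q/n_i, so the layer transit time is t_i = b_i·n_i / q:
  layer 1 (fractured sandstone): t_1 = 13.9 × 0.15 / 0.9826 = 2.122 d
  layer 2 (karst limestone): t_2 = 2.33 × 0.05 / 0.9826 = 0.1186 d
Total t = Σ t_i = 2.240 days.

2.24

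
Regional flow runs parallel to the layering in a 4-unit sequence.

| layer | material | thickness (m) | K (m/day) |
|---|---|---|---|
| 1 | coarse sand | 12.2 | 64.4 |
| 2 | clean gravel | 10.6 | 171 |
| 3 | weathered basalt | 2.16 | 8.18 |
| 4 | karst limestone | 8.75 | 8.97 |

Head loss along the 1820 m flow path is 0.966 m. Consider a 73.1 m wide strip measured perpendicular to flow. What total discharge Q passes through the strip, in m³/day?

Flow is parallel to layering, so each bed carries its own Darcy discharge and the transmissivities add.
Σ(K_i·b_i) = 64.4×12.2 + 171×10.6 + 8.18×2.16 + 8.97×8.75 = 2694 m²/day.
Hydraulic gradient i = Δh / L = 0.966 / 1820 = 0.0005308.
Q = Σ(K_i·b_i) · W · i = 2694 × 73.1 × 0.0005308 = 104.5 m³/day.

105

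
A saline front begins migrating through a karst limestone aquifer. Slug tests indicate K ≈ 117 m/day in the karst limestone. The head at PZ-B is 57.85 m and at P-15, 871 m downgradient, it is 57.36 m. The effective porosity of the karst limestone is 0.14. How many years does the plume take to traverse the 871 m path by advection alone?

5.07

Hydraulic gradient i = (57.85 − 57.36) / 871 = 0.49 / 871 = 0.0005626.
Darcy flux q = K · i = 117.0 × 0.0005626 = 0.06582 m/day.
Seepage velocity v = q / n_e = 0.06582 / 0.14 = 0.4701 m/day.
Travel time t = L / v = 871 / 0.4701 = 1853 days = 5.072 years.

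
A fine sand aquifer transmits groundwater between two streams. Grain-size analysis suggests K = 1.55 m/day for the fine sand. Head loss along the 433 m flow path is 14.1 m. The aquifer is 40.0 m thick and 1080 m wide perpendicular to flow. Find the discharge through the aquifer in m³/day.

2180

Cross-sectional area A = 1080 × 40.0 = 43200 m².
Hydraulic gradient i = Δh / L = 14.1 / 433 = 0.03256.
Darcy's law: Q = K · A · i = 1.550 × 43200 × 0.03256 = 2180 m³/day.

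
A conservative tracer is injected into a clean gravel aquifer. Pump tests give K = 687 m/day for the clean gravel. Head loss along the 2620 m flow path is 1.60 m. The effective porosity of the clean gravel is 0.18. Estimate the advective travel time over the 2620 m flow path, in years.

3.08

Hydraulic gradient i = Δh / L = 1.60 / 2620 = 0.0006107.
Darcy flux q = K · i = 687.0 × 0.0006107 = 0.4195 m/day.
Seepage velocity v = q / n_e = 0.4195 / 0.18 = 2.331 m/day.
Travel time t = L / v = 2620 / 2.331 = 1124 days = 3.078 years.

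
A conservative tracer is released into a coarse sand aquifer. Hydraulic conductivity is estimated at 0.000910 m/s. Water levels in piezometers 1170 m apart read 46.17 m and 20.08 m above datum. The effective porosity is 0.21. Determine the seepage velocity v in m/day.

8.35

Convert K: 0.000910 m/s × 86400 = 78.62 m/day.
Hydraulic gradient i = (46.17 − 20.08) / 1170 = 26.09 / 1170 = 0.02230.
Darcy flux q = K · i = 78.62 × 0.02230 = 1.753 m/day.
Seepage velocity v = q / n_e = 1.753 / 0.21 = 8.349 m/day.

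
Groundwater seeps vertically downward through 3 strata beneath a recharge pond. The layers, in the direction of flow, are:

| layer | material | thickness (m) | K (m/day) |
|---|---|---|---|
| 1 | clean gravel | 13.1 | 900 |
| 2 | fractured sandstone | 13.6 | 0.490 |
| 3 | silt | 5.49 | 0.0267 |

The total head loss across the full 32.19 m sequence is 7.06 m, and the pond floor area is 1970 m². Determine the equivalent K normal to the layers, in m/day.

0.138

Flow is perpendicular to layering, so the layers act in series and the equivalent K is the thickness-weighted harmonic mean.
Total thickness L = 13.1 + 13.6 + 5.49 = 32.19 m.
Σ(b_i/K_i) = 13.1/900 + 13.6/0.490 + 5.49/0.0267 = 233.4 d.
K_eq = L / Σ(b_i/K_i) = 32.19 / 233.4 = 0.1379 m/day.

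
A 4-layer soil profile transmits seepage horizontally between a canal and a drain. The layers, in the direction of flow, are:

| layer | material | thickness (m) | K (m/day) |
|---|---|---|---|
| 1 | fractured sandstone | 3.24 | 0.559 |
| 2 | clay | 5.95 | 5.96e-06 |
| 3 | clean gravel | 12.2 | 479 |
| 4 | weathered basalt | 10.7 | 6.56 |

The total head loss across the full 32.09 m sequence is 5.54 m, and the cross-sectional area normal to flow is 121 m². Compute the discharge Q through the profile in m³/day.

0.000671

Flow is perpendicular to layering, so the layers act in series and the equivalent K is the thickness-weighted harmonic mean.
Total thickness L = 3.24 + 5.95 + 12.2 + 10.7 = 32.09 m.
Σ(b_i/K_i) = 3.24/0.559 + 5.95/5.96e-06 + 12.2/479 + 10.7/6.56 = 9.983e+05 d.
K_eq = L / Σ(b_i/K_i) = 32.09 / 9.983e+05 = 3.214e-05 m/day.
Q = K_eq · A · (Δh/L) = 3.214e-05 × 121 × (5.54/32.09) = 0.0006715 m³/day.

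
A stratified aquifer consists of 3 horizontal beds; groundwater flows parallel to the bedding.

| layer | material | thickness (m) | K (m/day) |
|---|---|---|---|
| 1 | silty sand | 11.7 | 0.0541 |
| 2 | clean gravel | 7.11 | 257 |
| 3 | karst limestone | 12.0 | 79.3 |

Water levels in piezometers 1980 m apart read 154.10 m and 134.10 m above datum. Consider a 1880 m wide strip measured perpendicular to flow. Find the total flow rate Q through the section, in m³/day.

Flow is parallel to layering, so each bed carries its own Darcy discharge and the transmissivities add.
Σ(K_i·b_i) = 0.0541×11.7 + 257×7.11 + 79.3×12.0 = 2780 m²/day.
Hydraulic gradient i = (154.10 − 134.10) / 1980 = 20 / 1980 = 0.01010.
Q = Σ(K_i·b_i) · W · i = 2780 × 1880 × 0.01010 = 52782 m³/day.

52800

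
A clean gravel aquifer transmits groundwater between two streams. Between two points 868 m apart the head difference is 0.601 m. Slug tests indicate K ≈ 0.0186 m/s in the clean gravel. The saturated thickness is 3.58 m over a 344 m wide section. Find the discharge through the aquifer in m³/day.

1370

Convert K: 0.0186 m/s × 86400 = 1607 m/day.
Cross-sectional area A = 344 × 3.58 = 1232 m².
Hydraulic gradient i = Δh / L = 0.601 / 868 = 0.0006924.
Darcy's law: Q = K · A · i = 1607 × 1232 × 0.0006924 = 1370 m³/day.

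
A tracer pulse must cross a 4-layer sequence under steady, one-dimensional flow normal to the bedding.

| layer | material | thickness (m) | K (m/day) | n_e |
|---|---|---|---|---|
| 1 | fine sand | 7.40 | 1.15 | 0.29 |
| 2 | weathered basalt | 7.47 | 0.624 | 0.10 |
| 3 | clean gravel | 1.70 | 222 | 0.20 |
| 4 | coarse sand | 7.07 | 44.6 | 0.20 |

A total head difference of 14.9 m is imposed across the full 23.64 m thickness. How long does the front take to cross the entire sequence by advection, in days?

With flow normal to the layers, continuity requires the same specific discharge q through every layer.
Σ(b_i/K_i) = 7.40/1.15 + 7.47/0.624 + 1.70/222 + 7.07/44.6 = 18.57 d.
q = Δh / Σ(b_i/K_i) = 14.9 / 18.57 = 0.8023 m/day.
In each layer the seepage velocity is v_i = q/n_i, so the layer transit time is t_i = b_i·n_i / q:
  layer 1 (fine sand): t_1 = 7.40 × 0.29 / 0.8023 = 2.675 d
  layer 2 (weathered basalt): t_2 = 7.47 × 0.10 / 0.8023 = 0.9311 d
  layer 3 (clean gravel): t_3 = 1.70 × 0.20 / 0.8023 = 0.4238 d
  layer 4 (coarse sand): t_4 = 7.07 × 0.20 / 0.8023 = 1.762 d
Total t = Σ t_i = 5.792 days.

5.79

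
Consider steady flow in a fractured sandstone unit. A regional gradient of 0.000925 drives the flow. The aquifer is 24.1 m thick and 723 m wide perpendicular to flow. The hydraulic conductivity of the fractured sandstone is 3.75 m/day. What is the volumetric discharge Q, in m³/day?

Cross-sectional area A = 723 × 24.1 = 17424 m².
Hydraulic gradient i = 0.000925.
Darcy's law: Q = K · A · i = 3.750 × 17424 × 0.0009250 = 60.44 m³/day.

60.4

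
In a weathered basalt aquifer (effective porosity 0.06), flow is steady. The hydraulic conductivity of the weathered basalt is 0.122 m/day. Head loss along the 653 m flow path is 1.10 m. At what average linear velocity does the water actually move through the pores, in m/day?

Hydraulic gradient i = Δh / L = 1.10 / 653 = 0.001685.
Darcy flux q = K · i = 0.1220 × 0.001685 = 0.0002055 m/day.
Seepage velocity v = q / n_e = 0.0002055 / 0.06 = 0.003425 m/day.

0.00343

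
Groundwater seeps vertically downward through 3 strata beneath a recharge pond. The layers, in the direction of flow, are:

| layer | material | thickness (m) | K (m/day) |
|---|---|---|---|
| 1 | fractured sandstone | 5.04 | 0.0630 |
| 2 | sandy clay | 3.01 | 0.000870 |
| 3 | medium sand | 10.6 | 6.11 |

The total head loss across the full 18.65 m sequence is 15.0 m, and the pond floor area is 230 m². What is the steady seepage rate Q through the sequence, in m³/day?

Flow is perpendicular to layering, so the layers act in series and the equivalent K is the thickness-weighted harmonic mean.
Total thickness L = 5.04 + 3.01 + 10.6 = 18.65 m.
Σ(b_i/K_i) = 5.04/0.0630 + 3.01/0.000870 + 10.6/6.11 = 3542 d.
K_eq = L / Σ(b_i/K_i) = 18.65 / 3542 = 0.005266 m/day.
Q = K_eq · A · (Δh/L) = 0.005266 × 230 × (15.0/18.65) = 0.9742 m³/day.

0.974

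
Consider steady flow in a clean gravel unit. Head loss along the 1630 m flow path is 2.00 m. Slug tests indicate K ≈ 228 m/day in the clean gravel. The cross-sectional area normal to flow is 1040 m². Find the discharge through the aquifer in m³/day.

291

Hydraulic gradient i = Δh / L = 2.00 / 1630 = 0.001227.
Darcy's law: Q = K · A · i = 228.0 × 1040 × 0.001227 = 290.9 m³/day.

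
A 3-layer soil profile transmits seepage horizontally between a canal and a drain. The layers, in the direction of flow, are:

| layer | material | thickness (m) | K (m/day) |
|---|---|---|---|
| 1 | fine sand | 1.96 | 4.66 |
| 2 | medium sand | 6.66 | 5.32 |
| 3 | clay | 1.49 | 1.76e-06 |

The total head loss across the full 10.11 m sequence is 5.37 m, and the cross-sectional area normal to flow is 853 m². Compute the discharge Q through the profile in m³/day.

0.00541

Flow is perpendicular to layering, so the layers act in series and the equivalent K is the thickness-weighted harmonic mean.
Total thickness L = 1.96 + 6.66 + 1.49 = 10.11 m.
Σ(b_i/K_i) = 1.96/4.66 + 6.66/5.32 + 1.49/1.76e-06 = 8.466e+05 d.
K_eq = L / Σ(b_i/K_i) = 10.11 / 8.466e+05 = 1.194e-05 m/day.
Q = K_eq · A · (Δh/L) = 1.194e-05 × 853 × (5.37/10.11) = 0.005411 m³/day.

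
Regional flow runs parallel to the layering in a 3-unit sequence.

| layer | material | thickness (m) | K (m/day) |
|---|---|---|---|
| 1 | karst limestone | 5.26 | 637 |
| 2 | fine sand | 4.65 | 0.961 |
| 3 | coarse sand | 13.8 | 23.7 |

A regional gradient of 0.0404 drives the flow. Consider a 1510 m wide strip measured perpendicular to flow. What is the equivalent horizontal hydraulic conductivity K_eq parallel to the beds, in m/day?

Flow is parallel to layering, so each bed carries its own Darcy discharge and the transmissivities add.
Σ(K_i·b_i) = 637×5.26 + 0.961×4.65 + 23.7×13.8 = 3682 m²/day.
Total thickness b = 23.71 m, so K_eq = Σ(K_i·b_i)/b = 155.3 m/day.

155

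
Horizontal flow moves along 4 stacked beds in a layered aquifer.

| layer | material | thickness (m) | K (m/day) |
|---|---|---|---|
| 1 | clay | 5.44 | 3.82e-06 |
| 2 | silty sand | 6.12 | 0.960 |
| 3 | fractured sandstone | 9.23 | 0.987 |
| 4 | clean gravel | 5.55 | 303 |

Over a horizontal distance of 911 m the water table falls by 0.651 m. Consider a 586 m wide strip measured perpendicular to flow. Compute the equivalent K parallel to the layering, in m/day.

64.4

Flow is parallel to layering, so each bed carries its own Darcy discharge and the transmissivities add.
Σ(K_i·b_i) = 3.82e-06×5.44 + 0.960×6.12 + 0.987×9.23 + 303×5.55 = 1697 m²/day.
Total thickness b = 26.34 m, so K_eq = Σ(K_i·b_i)/b = 64.41 m/day.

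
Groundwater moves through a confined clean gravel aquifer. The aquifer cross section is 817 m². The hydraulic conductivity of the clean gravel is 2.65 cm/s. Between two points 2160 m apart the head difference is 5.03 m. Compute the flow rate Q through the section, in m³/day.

Convert K: 2.65 cm/s × 864 = 2290 m/day.
Hydraulic gradient i = Δh / L = 5.03 / 2160 = 0.002329.
Darcy's law: Q = K · A · i = 2290 × 817.0 × 0.002329 = 4356 m³/day.

4360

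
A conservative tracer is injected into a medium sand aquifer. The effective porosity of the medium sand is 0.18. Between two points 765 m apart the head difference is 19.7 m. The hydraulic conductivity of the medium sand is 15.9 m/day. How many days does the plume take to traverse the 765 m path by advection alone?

Hydraulic gradient i = Δh / L = 19.7 / 765 = 0.02575.
Darcy flux q = K · i = 15.90 × 0.02575 = 0.4095 m/day.
Seepage velocity v = q / n_e = 0.4095 / 0.18 = 2.275 m/day.
Travel time t = L / v = 765 / 2.275 = 336.3 days.

336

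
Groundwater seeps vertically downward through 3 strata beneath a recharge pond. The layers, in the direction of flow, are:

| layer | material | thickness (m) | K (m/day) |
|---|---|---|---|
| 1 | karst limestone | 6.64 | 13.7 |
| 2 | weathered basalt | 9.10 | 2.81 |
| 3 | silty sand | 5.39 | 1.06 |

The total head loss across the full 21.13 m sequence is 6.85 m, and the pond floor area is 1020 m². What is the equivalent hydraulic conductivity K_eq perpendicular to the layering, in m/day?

2.40

Flow is perpendicular to layering, so the layers act in series and the equivalent K is the thickness-weighted harmonic mean.
Total thickness L = 6.64 + 9.10 + 5.39 = 21.13 m.
Σ(b_i/K_i) = 6.64/13.7 + 9.10/2.81 + 5.39/1.06 = 8.808 d.
K_eq = L / Σ(b_i/K_i) = 21.13 / 8.808 = 2.399 m/day.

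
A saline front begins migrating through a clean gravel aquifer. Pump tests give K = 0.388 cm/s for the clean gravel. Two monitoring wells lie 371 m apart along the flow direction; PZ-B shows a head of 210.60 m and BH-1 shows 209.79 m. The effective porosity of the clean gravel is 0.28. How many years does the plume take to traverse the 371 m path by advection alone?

Convert K: 0.388 cm/s × 864 = 335.2 m/day.
Hydraulic gradient i = (210.60 − 209.79) / 371 = 0.81 / 371 = 0.002183.
Darcy flux q = K · i = 335.2 × 0.002183 = 0.7319 m/day.
Seepage velocity v = q / n_e = 0.7319 / 0.28 = 2.614 m/day.
Travel time t = L / v = 371 / 2.614 = 141.9 days = 0.3886 years.

0.389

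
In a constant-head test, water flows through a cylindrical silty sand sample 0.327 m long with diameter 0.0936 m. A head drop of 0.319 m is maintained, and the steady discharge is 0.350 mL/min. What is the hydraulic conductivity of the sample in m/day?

0.0751

Cross-sectional area A = π·(d/2)² = π × (0.0936/2)² = 0.006881 m².
Convert discharge: 0.350 mL/min = 5.833e-09 m³/s.
Darcy's law rearranged: K = Q·L / (A·Δh) = 5.833e-09 × 0.327 / (0.006881 × 0.319) = 8.690e-07 m/s = 0.07508 m/day.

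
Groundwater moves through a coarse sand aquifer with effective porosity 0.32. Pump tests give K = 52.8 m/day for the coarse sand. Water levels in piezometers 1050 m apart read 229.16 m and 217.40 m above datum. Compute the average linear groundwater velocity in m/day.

Hydraulic gradient i = (229.16 − 217.40) / 1050 = 11.76 / 1050 = 0.01120.
Darcy flux q = K · i = 52.80 × 0.01120 = 0.5914 m/day.
Seepage velocity v = q / n_e = 0.5914 / 0.32 = 1.848 m/day.

1.85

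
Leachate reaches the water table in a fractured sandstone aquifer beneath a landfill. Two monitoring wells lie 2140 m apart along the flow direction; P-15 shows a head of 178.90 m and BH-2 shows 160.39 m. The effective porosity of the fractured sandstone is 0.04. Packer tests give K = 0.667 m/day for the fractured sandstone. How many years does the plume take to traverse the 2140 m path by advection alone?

40.6

Hydraulic gradient i = (178.90 − 160.39) / 2140 = 18.51 / 2140 = 0.008650.
Darcy flux q = K · i = 0.6670 × 0.008650 = 0.005769 m/day.
Seepage velocity v = q / n_e = 0.005769 / 0.04 = 0.1442 m/day.
Travel time t = L / v = 2140 / 0.1442 = 14837 days = 40.62 years.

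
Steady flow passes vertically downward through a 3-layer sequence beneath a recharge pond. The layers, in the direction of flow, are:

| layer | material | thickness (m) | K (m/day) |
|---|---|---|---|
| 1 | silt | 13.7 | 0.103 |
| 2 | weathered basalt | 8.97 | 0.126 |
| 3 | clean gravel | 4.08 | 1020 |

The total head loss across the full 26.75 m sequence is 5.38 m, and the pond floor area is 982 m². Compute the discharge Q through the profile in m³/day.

Flow is perpendicular to layering, so the layers act in series and the equivalent K is the thickness-weighted harmonic mean.
Total thickness L = 13.7 + 8.97 + 4.08 = 26.75 m.
Σ(b_i/K_i) = 13.7/0.103 + 8.97/0.126 + 4.08/1020 = 204.2 d.
K_eq = L / Σ(b_i/K_i) = 26.75 / 204.2 = 0.1310 m/day.
Q = K_eq · A · (Δh/L) = 0.1310 × 982 × (5.38/26.75) = 25.87 m³/day.

25.9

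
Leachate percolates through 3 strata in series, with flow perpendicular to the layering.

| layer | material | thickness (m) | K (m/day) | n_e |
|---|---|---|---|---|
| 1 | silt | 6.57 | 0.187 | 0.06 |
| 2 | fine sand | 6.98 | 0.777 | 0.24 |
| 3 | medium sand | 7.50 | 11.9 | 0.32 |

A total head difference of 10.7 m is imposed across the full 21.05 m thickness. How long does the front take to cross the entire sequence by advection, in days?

18.7

With flow normal to the layers, continuity requires the same specific discharge q through every layer.
Σ(b_i/K_i) = 6.57/0.187 + 6.98/0.777 + 7.50/11.9 = 44.75 d.
q = Δh / Σ(b_i/K_i) = 10.7 / 44.75 = 0.2391 m/day.
In each layer the seepage velocity is v_i = q/n_i, so the layer transit time is t_i = b_i·n_i / q:
  layer 1 (silt): t_1 = 6.57 × 0.06 / 0.2391 = 1.649 d
  layer 2 (fine sand): t_2 = 6.98 × 0.24 / 0.2391 = 7.006 d
  layer 3 (medium sand): t_3 = 7.50 × 0.32 / 0.2391 = 10.04 d
Total t = Σ t_i = 18.69 days.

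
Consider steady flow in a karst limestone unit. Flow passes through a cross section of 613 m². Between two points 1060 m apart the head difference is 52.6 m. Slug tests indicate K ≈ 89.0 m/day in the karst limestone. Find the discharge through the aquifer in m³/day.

Hydraulic gradient i = Δh / L = 52.6 / 1060 = 0.04962.
Darcy's law: Q = K · A · i = 89.00 × 613.0 × 0.04962 = 2707 m³/day.

2710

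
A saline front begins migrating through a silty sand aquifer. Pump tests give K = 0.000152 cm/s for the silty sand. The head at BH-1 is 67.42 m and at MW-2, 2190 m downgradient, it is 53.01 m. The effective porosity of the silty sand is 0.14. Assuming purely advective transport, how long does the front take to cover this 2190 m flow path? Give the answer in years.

Convert K: 0.000152 cm/s × 864 = 0.1313 m/day.
Hydraulic gradient i = (67.42 − 53.01) / 2190 = 14.41 / 2190 = 0.006580.
Darcy flux q = K · i = 0.1313 × 0.006580 = 0.0008641 m/day.
Seepage velocity v = q / n_e = 0.0008641 / 0.14 = 0.006172 m/day.
Travel time t = L / v = 2190 / 0.006172 = 3.548e+05 days = 971.4 years.

971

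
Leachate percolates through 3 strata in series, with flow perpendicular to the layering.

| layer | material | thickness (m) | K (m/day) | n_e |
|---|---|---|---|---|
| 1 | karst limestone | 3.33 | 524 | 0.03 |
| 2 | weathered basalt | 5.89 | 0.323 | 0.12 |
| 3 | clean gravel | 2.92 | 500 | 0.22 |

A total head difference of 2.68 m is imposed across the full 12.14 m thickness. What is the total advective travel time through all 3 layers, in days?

9.87

With flow normal to the layers, continuity requires the same specific discharge q through every layer.
Σ(b_i/K_i) = 3.33/524 + 5.89/0.323 + 2.92/500 = 18.25 d.
q = Δh / Σ(b_i/K_i) = 2.68 / 18.25 = 0.1469 m/day.
In each layer the seepage velocity is v_i = q/n_i, so the layer transit time is t_i = b_i·n_i / q:
  layer 1 (karst limestone): t_1 = 3.33 × 0.03 / 0.1469 = 0.6802 d
  layer 2 (weathered basalt): t_2 = 5.89 × 0.12 / 0.1469 = 4.812 d
  layer 3 (clean gravel): t_3 = 2.92 × 0.22 / 0.1469 = 4.374 d
Total t = Σ t_i = 9.867 days.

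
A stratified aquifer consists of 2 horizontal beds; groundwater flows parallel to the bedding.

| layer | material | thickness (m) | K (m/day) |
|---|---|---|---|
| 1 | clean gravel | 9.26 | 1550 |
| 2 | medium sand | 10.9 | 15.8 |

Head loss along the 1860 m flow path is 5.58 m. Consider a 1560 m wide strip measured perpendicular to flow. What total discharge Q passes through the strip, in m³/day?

Flow is parallel to layering, so each bed carries its own Darcy discharge and the transmissivities add.
Σ(K_i·b_i) = 1550×9.26 + 15.8×10.9 = 14525 m²/day.
Hydraulic gradient i = Δh / L = 5.58 / 1860 = 0.003000.
Q = Σ(K_i·b_i) · W · i = 14525 × 1560 × 0.003000 = 67978 m³/day.

68000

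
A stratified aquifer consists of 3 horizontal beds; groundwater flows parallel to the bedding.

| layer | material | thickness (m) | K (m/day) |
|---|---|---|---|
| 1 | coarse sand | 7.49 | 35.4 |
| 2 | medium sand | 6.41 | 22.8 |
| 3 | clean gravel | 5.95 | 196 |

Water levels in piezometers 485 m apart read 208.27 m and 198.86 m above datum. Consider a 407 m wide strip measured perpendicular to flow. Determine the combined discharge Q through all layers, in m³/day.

12500

Flow is parallel to layering, so each bed carries its own Darcy discharge and the transmissivities add.
Σ(K_i·b_i) = 35.4×7.49 + 22.8×6.41 + 196×5.95 = 1577 m²/day.
Hydraulic gradient i = (208.27 − 198.86) / 485 = 9.41 / 485 = 0.01940.
Q = Σ(K_i·b_i) · W · i = 1577 × 407 × 0.01940 = 12457 m³/day.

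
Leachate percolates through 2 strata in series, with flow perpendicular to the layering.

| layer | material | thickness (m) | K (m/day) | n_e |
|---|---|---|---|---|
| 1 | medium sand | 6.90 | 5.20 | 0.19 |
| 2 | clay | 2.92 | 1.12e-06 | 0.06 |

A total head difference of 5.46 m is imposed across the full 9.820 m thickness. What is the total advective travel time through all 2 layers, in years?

1940

With flow normal to the layers, continuity requires the same specific discharge q through every layer.
Σ(b_i/K_i) = 6.90/5.20 + 2.92/1.12e-06 = 2.607e+06 d.
q = Δh / Σ(b_i/K_i) = 5.46 / 2.607e+06 = 2.094e-06 m/day.
In each layer the seepage velocity is v_i = q/n_i, so the layer transit time is t_i = b_i·n_i / q:
  layer 1 (medium sand): t_1 = 6.90 × 0.19 / 2.094e-06 = 6.260e+05 d
  layer 2 (clay): t_2 = 2.92 × 0.06 / 2.094e-06 = 83658 d
Total t = Σ t_i = 7.097e+05 days = 1943 years.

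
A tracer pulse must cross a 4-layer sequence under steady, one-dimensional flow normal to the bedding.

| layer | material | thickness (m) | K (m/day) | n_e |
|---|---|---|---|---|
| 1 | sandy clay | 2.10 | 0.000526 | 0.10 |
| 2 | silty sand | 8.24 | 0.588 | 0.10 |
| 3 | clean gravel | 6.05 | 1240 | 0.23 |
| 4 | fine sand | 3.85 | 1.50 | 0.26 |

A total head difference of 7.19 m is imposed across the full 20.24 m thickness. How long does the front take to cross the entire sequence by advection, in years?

5.23

With flow normal to the layers, continuity requires the same specific discharge q through every layer.
Σ(b_i/K_i) = 2.10/0.000526 + 8.24/0.588 + 6.05/1240 + 3.85/1.50 = 4009 d.
q = Δh / Σ(b_i/K_i) = 7.19 / 4009 = 0.001793 m/day.
In each layer the seepage velocity is v_i = q/n_i, so the layer transit time is t_i = b_i·n_i / q:
  layer 1 (sandy clay): t_1 = 2.10 × 0.10 / 0.001793 = 117.1 d
  layer 2 (silty sand): t_2 = 8.24 × 0.10 / 0.001793 = 459.4 d
  layer 3 (clean gravel): t_3 = 6.05 × 0.23 / 0.001793 = 775.9 d
  layer 4 (fine sand): t_4 = 3.85 × 0.26 / 0.001793 = 558.1 d
Total t = Σ t_i = 1911 days = 5.231 years.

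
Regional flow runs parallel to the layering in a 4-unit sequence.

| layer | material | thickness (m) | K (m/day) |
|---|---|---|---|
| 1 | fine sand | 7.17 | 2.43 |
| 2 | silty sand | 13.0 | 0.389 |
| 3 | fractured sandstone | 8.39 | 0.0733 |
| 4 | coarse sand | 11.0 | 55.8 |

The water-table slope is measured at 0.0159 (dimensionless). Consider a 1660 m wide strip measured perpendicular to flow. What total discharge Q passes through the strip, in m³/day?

16800

Flow is parallel to layering, so each bed carries its own Darcy discharge and the transmissivities add.
Σ(K_i·b_i) = 2.43×7.17 + 0.389×13.0 + 0.0733×8.39 + 55.8×11.0 = 636.9 m²/day.
Hydraulic gradient i = 0.0159.
Q = Σ(K_i·b_i) · W · i = 636.9 × 1660 × 0.01590 = 16810 m³/day.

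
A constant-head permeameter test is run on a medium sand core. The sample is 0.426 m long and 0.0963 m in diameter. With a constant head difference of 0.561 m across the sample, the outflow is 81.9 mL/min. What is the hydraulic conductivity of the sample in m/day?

Cross-sectional area A = π·(d/2)² = π × (0.0963/2)² = 0.007284 m².
Convert discharge: 81.9 mL/min = 1.365e-06 m³/s.
Darcy's law rearranged: K = Q·L / (A·Δh) = 1.365e-06 × 0.426 / (0.007284 × 0.561) = 0.0001423 m/s = 12.30 m/day.

12.3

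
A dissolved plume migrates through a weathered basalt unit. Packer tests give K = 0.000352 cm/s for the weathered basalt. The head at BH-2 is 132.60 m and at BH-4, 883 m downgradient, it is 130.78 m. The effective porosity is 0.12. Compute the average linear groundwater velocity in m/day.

0.00522

Convert K: 0.000352 cm/s × 864 = 0.3041 m/day.
Hydraulic gradient i = (132.60 − 130.78) / 883 = 1.82 / 883 = 0.002061.
Darcy flux q = K · i = 0.3041 × 0.002061 = 0.0006269 m/day.
Seepage velocity v = q / n_e = 0.0006269 / 0.12 = 0.005224 m/day.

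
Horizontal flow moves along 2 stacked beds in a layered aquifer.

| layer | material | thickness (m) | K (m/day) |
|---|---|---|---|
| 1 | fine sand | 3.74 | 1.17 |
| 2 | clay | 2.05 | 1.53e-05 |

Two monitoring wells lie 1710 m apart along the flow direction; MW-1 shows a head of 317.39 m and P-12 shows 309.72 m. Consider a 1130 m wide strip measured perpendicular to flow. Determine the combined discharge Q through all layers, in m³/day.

Flow is parallel to layering, so each bed carries its own Darcy discharge and the transmissivities add.
Σ(K_i·b_i) = 1.17×3.74 + 1.53e-05×2.05 = 4.376 m²/day.
Hydraulic gradient i = (317.39 − 309.72) / 1710 = 7.67 / 1710 = 0.004485.
Q = Σ(K_i·b_i) · W · i = 4.376 × 1130 × 0.004485 = 22.18 m³/day.

22.2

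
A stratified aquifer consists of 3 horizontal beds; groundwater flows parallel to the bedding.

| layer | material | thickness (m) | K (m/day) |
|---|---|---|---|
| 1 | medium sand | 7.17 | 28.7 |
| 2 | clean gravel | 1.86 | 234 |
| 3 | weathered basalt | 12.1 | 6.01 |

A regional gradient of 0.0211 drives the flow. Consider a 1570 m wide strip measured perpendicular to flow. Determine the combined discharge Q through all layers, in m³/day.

Flow is parallel to layering, so each bed carries its own Darcy discharge and the transmissivities add.
Σ(K_i·b_i) = 28.7×7.17 + 234×1.86 + 6.01×12.1 = 713.7 m²/day.
Hydraulic gradient i = 0.0211.
Q = Σ(K_i·b_i) · W · i = 713.7 × 1570 × 0.02110 = 23644 m³/day.

23600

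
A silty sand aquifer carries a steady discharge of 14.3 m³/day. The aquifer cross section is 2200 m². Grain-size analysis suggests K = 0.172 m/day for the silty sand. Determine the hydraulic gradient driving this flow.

0.0378

From Q = K·A·i, i = Q / (K·A) = 14.3 / (0.1720 × 2200) = 0.03779.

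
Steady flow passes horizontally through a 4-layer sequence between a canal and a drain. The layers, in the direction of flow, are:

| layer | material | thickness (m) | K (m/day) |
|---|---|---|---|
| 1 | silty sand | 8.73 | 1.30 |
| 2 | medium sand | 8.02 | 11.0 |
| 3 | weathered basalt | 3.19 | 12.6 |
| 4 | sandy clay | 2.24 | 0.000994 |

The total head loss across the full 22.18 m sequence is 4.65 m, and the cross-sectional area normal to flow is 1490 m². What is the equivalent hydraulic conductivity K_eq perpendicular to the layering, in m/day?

0.00981

Flow is perpendicular to layering, so the layers act in series and the equivalent K is the thickness-weighted harmonic mean.
Total thickness L = 8.73 + 8.02 + 3.19 + 2.24 = 22.18 m.
Σ(b_i/K_i) = 8.73/1.30 + 8.02/11.0 + 3.19/12.6 + 2.24/0.000994 = 2261 d.
K_eq = L / Σ(b_i/K_i) = 22.18 / 2261 = 0.009809 m/day.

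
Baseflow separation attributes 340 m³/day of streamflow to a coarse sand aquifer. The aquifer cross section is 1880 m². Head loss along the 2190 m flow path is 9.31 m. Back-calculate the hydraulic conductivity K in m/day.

42.5

Hydraulic gradient i = Δh / L = 9.31 / 2190 = 0.004251.
From Q = K·A·i, K = Q / (A·i) = 340 / (1880 × 0.004251) = 42.54 m/day.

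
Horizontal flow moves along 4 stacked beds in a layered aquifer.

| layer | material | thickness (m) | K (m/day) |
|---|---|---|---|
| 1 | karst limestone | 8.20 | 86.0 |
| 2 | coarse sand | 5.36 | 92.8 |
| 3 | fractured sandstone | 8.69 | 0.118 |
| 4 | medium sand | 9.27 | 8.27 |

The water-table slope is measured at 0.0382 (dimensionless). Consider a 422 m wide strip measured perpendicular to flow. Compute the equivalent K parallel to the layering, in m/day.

40.6

Flow is parallel to layering, so each bed carries its own Darcy discharge and the transmissivities add.
Σ(K_i·b_i) = 86.0×8.20 + 92.8×5.36 + 0.118×8.69 + 8.27×9.27 = 1280 m²/day.
Total thickness b = 31.52 m, so K_eq = Σ(K_i·b_i)/b = 40.62 m/day.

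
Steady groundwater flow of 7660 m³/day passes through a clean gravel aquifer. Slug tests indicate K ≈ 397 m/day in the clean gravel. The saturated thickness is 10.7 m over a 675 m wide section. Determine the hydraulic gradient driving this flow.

Cross-sectional area A = 675 × 10.7 = 7222 m².
From Q = K·A·i, i = Q / (K·A) = 7660 / (397.0 × 7222) = 0.002671.

0.00267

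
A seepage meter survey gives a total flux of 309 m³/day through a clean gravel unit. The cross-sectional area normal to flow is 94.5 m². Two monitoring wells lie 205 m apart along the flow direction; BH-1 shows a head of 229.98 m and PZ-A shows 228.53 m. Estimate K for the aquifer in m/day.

462

Hydraulic gradient i = (229.98 − 228.53) / 205 = 1.45 / 205 = 0.007073.
From Q = K·A·i, K = Q / (A·i) = 309 / (94.50 × 0.007073) = 462.3 m/day.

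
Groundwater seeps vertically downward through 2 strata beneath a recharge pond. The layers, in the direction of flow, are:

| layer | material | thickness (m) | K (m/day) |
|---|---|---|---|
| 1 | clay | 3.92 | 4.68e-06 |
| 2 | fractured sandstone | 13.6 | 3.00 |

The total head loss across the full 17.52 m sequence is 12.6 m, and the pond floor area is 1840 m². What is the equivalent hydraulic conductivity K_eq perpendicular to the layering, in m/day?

2.09e-05

Flow is perpendicular to layering, so the layers act in series and the equivalent K is the thickness-weighted harmonic mean.
Total thickness L = 3.92 + 13.6 = 17.52 m.
Σ(b_i/K_i) = 3.92/4.68e-06 + 13.6/3.00 = 8.376e+05 d.
K_eq = L / Σ(b_i/K_i) = 17.52 / 8.376e+05 = 2.092e-05 m/day.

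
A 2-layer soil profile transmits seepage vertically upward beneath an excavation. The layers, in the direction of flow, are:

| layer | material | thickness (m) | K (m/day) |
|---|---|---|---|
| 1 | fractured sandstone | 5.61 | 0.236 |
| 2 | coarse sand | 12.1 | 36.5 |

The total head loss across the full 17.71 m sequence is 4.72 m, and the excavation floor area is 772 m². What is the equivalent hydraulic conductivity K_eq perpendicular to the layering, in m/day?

0.735

Flow is perpendicular to layering, so the layers act in series and the equivalent K is the thickness-weighted harmonic mean.
Total thickness L = 5.61 + 12.1 = 17.71 m.
Σ(b_i/K_i) = 5.61/0.236 + 12.1/36.5 = 24.10 d.
K_eq = L / Σ(b_i/K_i) = 17.71 / 24.10 = 0.7348 m/day.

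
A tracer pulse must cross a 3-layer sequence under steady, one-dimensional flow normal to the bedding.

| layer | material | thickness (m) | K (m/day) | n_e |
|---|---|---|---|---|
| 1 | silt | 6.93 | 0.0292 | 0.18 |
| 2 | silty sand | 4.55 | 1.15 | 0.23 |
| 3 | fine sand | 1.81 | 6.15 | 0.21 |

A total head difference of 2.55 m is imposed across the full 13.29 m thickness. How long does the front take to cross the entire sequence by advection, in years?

With flow normal to the layers, continuity requires the same specific discharge q through every layer.
Σ(b_i/K_i) = 6.93/0.0292 + 4.55/1.15 + 1.81/6.15 = 241.6 d.
q = Δh / Σ(b_i/K_i) = 2.55 / 241.6 = 0.01056 m/day.
In each layer the seepage velocity is v_i = q/n_i, so the layer transit time is t_i = b_i·n_i / q:
  layer 1 (silt): t_1 = 6.93 × 0.18 / 0.01056 = 118.2 d
  layer 2 (silty sand): t_2 = 4.55 × 0.23 / 0.01056 = 99.14 d
  layer 3 (fine sand): t_3 = 1.81 × 0.21 / 0.01056 = 36.01 d
Total t = Σ t_i = 253.3 days = 0.6936 years.

0.694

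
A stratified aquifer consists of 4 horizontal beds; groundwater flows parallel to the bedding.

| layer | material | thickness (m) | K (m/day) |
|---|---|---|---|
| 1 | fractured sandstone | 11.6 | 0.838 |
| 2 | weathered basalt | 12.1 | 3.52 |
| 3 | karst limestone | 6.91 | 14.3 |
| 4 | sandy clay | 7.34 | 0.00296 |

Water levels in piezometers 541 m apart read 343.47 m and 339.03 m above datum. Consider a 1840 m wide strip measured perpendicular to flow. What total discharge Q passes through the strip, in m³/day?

Flow is parallel to layering, so each bed carries its own Darcy discharge and the transmissivities add.
Σ(K_i·b_i) = 0.838×11.6 + 3.52×12.1 + 14.3×6.91 + 0.00296×7.34 = 151.1 m²/day.
Hydraulic gradient i = (343.47 − 339.03) / 541 = 4.44 / 541 = 0.008207.
Q = Σ(K_i·b_i) · W · i = 151.1 × 1840 × 0.008207 = 2282 m³/day.

2280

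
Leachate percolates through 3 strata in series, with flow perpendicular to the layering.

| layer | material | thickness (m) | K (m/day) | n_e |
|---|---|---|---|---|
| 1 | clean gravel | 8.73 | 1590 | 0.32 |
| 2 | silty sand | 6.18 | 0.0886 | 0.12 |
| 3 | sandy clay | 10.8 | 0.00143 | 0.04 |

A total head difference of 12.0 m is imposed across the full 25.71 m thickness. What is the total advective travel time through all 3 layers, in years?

With flow normal to the layers, continuity requires the same specific discharge q through every layer.
Σ(b_i/K_i) = 8.73/1590 + 6.18/0.0886 + 10.8/0.00143 = 7622 d.
q = Δh / Σ(b_i/K_i) = 12.0 / 7622 = 0.001574 m/day.
In each layer the seepage velocity is v_i = q/n_i, so the layer transit time is t_i = b_i·n_i / q:
  layer 1 (clean gravel): t_1 = 8.73 × 0.32 / 0.001574 = 1774 d
  layer 2 (silty sand): t_2 = 6.18 × 0.12 / 0.001574 = 471.1 d
  layer 3 (sandy clay): t_3 = 10.8 × 0.04 / 0.001574 = 274.4 d
Total t = Σ t_i = 2520 days = 6.899 years.

6.90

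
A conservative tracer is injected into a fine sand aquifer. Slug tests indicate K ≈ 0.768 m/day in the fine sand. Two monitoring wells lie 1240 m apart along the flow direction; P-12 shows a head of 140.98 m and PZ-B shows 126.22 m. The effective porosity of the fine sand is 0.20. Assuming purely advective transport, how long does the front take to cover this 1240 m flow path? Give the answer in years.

74.3

Hydraulic gradient i = (140.98 − 126.22) / 1240 = 14.76 / 1240 = 0.01190.
Darcy flux q = K · i = 0.7680 × 0.01190 = 0.009142 m/day.
Seepage velocity v = q / n_e = 0.009142 / 0.20 = 0.04571 m/day.
Travel time t = L / v = 1240 / 0.04571 = 27129 days = 74.27 years.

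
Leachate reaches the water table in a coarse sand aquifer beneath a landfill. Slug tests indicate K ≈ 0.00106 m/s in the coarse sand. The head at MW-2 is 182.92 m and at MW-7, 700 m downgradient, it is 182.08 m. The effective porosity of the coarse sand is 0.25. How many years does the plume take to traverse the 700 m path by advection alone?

4.36

Convert K: 0.00106 m/s × 86400 = 91.58 m/day.
Hydraulic gradient i = (182.92 − 182.08) / 700 = 0.84 / 700 = 0.001200.
Darcy flux q = K · i = 91.58 × 0.001200 = 0.1099 m/day.
Seepage velocity v = q / n_e = 0.1099 / 0.25 = 0.4396 m/day.
Travel time t = L / v = 700 / 0.4396 = 1592 days = 4.360 years.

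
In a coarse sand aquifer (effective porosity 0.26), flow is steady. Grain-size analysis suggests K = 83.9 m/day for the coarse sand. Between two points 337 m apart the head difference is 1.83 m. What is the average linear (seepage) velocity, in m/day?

1.75

Hydraulic gradient i = Δh / L = 1.83 / 337 = 0.005430.
Darcy flux q = K · i = 83.90 × 0.005430 = 0.4556 m/day.
Seepage velocity v = q / n_e = 0.4556 / 0.26 = 1.752 m/day.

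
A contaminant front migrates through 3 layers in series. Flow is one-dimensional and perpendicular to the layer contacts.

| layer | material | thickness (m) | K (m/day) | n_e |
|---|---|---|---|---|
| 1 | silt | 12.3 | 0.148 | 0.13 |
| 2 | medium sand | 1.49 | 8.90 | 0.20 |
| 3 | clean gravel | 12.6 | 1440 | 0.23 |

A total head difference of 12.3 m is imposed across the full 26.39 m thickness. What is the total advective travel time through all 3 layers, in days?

With flow normal to the layers, continuity requires the same specific discharge q through every layer.
Σ(b_i/K_i) = 12.3/0.148 + 1.49/8.90 + 12.6/1440 = 83.28 d.
q = Δh / Σ(b_i/K_i) = 12.3 / 83.28 = 0.1477 m/day.
In each layer the seepage velocity is v_i = q/n_i, so the layer transit time is t_i = b_i·n_i / q:
  layer 1 (silt): t_1 = 12.3 × 0.13 / 0.1477 = 10.83 d
  layer 2 (medium sand): t_2 = 1.49 × 0.20 / 0.1477 = 2.018 d
  layer 3 (clean gravel): t_3 = 12.6 × 0.23 / 0.1477 = 19.62 d
Total t = Σ t_i = 32.47 days.

32.5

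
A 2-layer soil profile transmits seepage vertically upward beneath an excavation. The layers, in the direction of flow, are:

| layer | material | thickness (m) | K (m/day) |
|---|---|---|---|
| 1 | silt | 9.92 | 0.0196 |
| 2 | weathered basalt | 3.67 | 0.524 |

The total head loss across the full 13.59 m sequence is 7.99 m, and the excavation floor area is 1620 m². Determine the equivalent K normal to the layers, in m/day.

Flow is perpendicular to layering, so the layers act in series and the equivalent K is the thickness-weighted harmonic mean.
Total thickness L = 9.92 + 3.67 = 13.59 m.
Σ(b_i/K_i) = 9.92/0.0196 + 3.67/0.524 = 513.1 d.
K_eq = L / Σ(b_i/K_i) = 13.59 / 513.1 = 0.02648 m/day.

0.0265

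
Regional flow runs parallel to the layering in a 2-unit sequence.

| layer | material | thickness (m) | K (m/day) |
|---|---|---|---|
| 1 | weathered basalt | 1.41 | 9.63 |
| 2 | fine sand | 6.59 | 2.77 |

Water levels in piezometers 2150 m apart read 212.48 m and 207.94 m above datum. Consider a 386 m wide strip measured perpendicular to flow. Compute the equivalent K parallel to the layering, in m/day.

Flow is parallel to layering, so each bed carries its own Darcy discharge and the transmissivities add.
Σ(K_i·b_i) = 9.63×1.41 + 2.77×6.59 = 31.83 m²/day.
Total thickness b = 8.000 m, so K_eq = Σ(K_i·b_i)/b = 3.979 m/day.

3.98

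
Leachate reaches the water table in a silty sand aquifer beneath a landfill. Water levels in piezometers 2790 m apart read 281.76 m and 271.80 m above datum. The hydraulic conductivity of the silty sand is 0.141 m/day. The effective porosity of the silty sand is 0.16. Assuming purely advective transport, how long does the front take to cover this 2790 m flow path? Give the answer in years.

2430

Hydraulic gradient i = (281.76 − 271.80) / 2790 = 9.96 / 2790 = 0.003570.
Darcy flux q = K · i = 0.1410 × 0.003570 = 0.0005034 m/day.
Seepage velocity v = q / n_e = 0.0005034 / 0.16 = 0.003146 m/day.
Travel time t = L / v = 2790 / 0.003146 = 8.868e+05 days = 2428 years.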